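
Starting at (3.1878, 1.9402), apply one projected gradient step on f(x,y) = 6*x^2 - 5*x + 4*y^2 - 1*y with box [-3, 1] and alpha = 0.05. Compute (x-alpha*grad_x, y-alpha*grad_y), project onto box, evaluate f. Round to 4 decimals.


Step 1: Compute gradient at (3.1878, 1.9402).
grad_x = 2*6*3.1878 - 5 = 33.2536
grad_y = 2*4*1.9402 - 1 = 14.5216
Step 2: Gradient step.
x_raw = 3.1878 - 0.05*33.2536 = 1.5251
y_raw = 1.9402 - 0.05*14.5216 = 1.2141
Step 3: Project onto [-3, 1].
x_proj = clip(1.5251) = 1.0
y_proj = clip(1.2141) = 1.0
Step 4: Evaluate f.
f(1.0, 1.0) = 4.0


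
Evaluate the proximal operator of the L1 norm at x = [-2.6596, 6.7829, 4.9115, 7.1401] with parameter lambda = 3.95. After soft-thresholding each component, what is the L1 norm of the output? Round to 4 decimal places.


Soft-thresholding with lambda = 3.95:
prox(-2.6596) = sign(-2.6596)*max(|-2.6596| - 3.95, 0) = 0.0
prox(6.7829) = sign(6.7829)*max(|6.7829| - 3.95, 0) = 2.8329
prox(4.9115) = sign(4.9115)*max(|4.9115| - 3.95, 0) = 0.9615
prox(7.1401) = sign(7.1401)*max(|7.1401| - 3.95, 0) = 3.1901
prox(x) = [0.0, 2.8329, 0.9615, 3.1901]
||prox(x)||_1 = 0.0 + 2.8329 + 0.9615 + 3.1901 = 6.9845


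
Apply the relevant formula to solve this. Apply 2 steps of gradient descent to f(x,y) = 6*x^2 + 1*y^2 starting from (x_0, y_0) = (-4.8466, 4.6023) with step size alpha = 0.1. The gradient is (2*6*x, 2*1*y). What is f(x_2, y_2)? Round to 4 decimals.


Gradient descent on f(x,y) = 6*x^2 + 1*y^2.
Starting point: (-4.8466, 4.6023), alpha = 0.1
Step 1: grad_x = 2*6*-4.8466 = -58.1592, grad_y = 2*1*4.6023 = 9.2046
  x_1 = -4.8466 - 0.1*-58.1592 = 0.9693
  y_1 = 4.6023 - 0.1*9.2046 = 3.6818
Step 2: grad_x = 2*6*0.9693 = 11.6318, grad_y = 2*1*3.6818 = 7.3637
  x_2 = 0.9693 - 0.1*11.6318 = -0.1939
  y_2 = 3.6818 - 0.1*7.3637 = 2.9455
f(-0.1939, 2.9455) = 6*(-0.1939)^2 + 1*2.9455^2 = 8.9013


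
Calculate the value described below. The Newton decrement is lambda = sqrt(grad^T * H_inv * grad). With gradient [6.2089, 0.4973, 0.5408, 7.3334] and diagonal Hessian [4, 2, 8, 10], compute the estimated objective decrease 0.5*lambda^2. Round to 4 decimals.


Step 1: H is diagonal, so H^(-1) * g = [1.5522, 0.2487, 0.0676, 0.7333].
Step 2: g^T H^(-1) g = sum_i g_i^2 / H_ii
  = (6.2089)^2/4 + (0.4973)^2/2 + (0.5408)^2/8 + (7.3334)^2/10
  = 9.6376 + 0.1237 + 0.0366 + 5.3779 = 15.1757
Step 3: Objective decrease = 0.5 * g^T H^(-1) g = 7.5878


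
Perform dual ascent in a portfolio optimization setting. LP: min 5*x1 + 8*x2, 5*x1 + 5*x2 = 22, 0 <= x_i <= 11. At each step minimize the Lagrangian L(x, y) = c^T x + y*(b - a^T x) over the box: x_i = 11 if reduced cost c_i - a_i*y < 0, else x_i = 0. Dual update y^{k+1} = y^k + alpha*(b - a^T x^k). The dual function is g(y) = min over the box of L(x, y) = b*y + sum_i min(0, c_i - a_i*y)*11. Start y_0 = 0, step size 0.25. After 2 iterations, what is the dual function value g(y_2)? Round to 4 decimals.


Dual ascent for LP: min 5*x1 + 8*x2, 5*x1 + 5*x2 = 22, 0 <= x_i <= 11
Step 1: y^k = 0.0, reduced costs: (5.0, 8.0)
  x^k = (0.0, 0.0), subgradient = b - a^T x = 22.0
  y^{k+1} = 0.0 + 0.25*22.0 = 5.5
Step 2: y^k = 5.5, reduced costs: (-22.5, -19.5)
  x^k = (11.0, 11.0), subgradient = b - a^T x = -88.0
  y^{k+1} = 5.5 + 0.25*-88.0 = -16.5
Dual objective at y_2 = -16.5: reduced costs (87.5, 90.5), box minimizer x = (0.0, 0.0)
g(y_2) = b*y + (c1 - a1*y)*x1 + (c2 - a2*y)*x2 = 22*(-16.5) + 87.5*0.0 + 90.5*0.0 = -363.0 + 0.0 + 0.0 = -363.0


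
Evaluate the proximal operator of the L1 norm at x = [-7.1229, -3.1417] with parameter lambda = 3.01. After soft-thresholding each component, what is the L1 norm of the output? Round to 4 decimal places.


Soft-thresholding with lambda = 3.01:
prox(-7.1229) = sign(-7.1229)*max(|-7.1229| - 3.01, 0) = -4.1129
prox(-3.1417) = sign(-3.1417)*max(|-3.1417| - 3.01, 0) = -0.1317
prox(x) = [-4.1129, -0.1317]
||prox(x)||_1 = 4.1129 + 0.1317 = 4.2446


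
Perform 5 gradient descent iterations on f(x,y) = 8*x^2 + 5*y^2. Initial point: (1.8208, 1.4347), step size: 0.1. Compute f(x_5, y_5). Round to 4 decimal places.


Gradient descent on f(x,y) = 8*x^2 + 5*y^2.
Starting point: (1.8208, 1.4347), alpha = 0.1
Step 1: grad_x = 2*8*1.8208 = 29.1328, grad_y = 2*5*1.4347 = 14.347
  x_1 = 1.8208 - 0.1*29.1328 = -1.0925
  y_1 = 1.4347 - 0.1*14.347 = -0.0
Step 2: grad_x = 2*8*-1.0925 = -17.4797, grad_y = 2*5*-0.0 = -0.0
  x_2 = -1.0925 - 0.1*-17.4797 = 0.6555
  y_2 = -0.0 - 0.1*-0.0 = 0.0
Step 3: grad_x = 2*8*0.6555 = 10.4878, grad_y = 2*5*0.0 = 0.0
  x_3 = 0.6555 - 0.1*10.4878 = -0.3933
  y_3 = 0.0 - 0.1*0.0 = 0.0
Step 4: grad_x = 2*8*-0.3933 = -6.2927, grad_y = 2*5*0.0 = 0.0
  x_4 = -0.3933 - 0.1*-6.2927 = 0.236
  y_4 = 0.0 - 0.1*0.0 = 0.0
Step 5: grad_x = 2*8*0.236 = 3.7756, grad_y = 2*5*0.0 = 0.0
  x_5 = 0.236 - 0.1*3.7756 = -0.1416
  y_5 = 0.0 - 0.1*0.0 = 0.0
f(-0.1416, 0.0) = 8*(-0.1416)^2 + 5*0.0^2 = 0.1604


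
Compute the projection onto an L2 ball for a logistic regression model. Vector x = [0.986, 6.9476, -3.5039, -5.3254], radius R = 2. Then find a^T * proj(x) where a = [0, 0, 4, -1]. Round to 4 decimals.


Step 1: Compute ||x|| (intermediates to 6 decimals).
||x|| = sqrt(0.986^2 + 6.9476^2 + (-3.5039)^2 + (-5.3254)^2) = 9.480429
Step 2: Project.
Since ||x|| > R, scale = R/||x|| = 2/9.480429 = 0.210961, proj(x) = scale * x
proj(x) = [0.208008, 1.465673, -0.739186, -1.123452]
Step 3: Dot product.
a^T * proj(x) = 0*0.208008 + 0*1.465673 + 4*(-0.739186) - 1*(-1.123452) = -1.8333


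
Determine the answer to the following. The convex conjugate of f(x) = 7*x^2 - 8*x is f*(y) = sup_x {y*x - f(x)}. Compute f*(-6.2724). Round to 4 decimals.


f*(y) = sup_x {y*x - a*x^2 - b*x} = sup_x {(y-b)*x - a*x^2}
FOC: (y - b) - 2a*x = 0 => x* = (y - b)/(2a)
x* = (-6.2724 + 8)/(2*7) = 0.1234
f*(-6.2724) = (y-b)^2/(4a) = (-6.2724 + 8)^2/(4*7)
= 2.9846/28 = 0.1066


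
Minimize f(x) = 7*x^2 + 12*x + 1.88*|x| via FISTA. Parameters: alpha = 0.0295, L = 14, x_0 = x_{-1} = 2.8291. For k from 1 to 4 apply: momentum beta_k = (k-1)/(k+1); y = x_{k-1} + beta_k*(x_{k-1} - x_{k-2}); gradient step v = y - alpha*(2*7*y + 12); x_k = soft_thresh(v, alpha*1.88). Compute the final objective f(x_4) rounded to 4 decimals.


FISTA on f(x) = 7*x^2 + 12*x + 1.88*|x|
L = 14, alpha = 0.0295
Iteration 1: beta = 0.0, y = 2.8291 + 0.0*(2.8291 - 2.8291) = 2.8291
  grad(y) = 51.6074, v = y - alpha*grad = 1.3067
  prox(v) = soft_thresh(1.3067, 0.0555) = 1.2512
Iteration 2: beta = 0.3333, y = 1.2512 + 0.3333*(1.2512 - 2.8291) = 0.7253
  grad(y) = 22.1537, v = y - alpha*grad = 0.0717
  prox(v) = soft_thresh(0.0717, 0.0555) = 0.0163
Iteration 3: beta = 0.5, y = 0.0163 + 0.5*(0.0163 - 1.2512) = -0.6012
  grad(y) = 3.5831, v = y - alpha*grad = -0.7069
  prox(v) = soft_thresh(-0.7069, 0.0555) = -0.6514
Iteration 4: beta = 0.6, y = -0.6514 + 0.6*(-0.6514 - 0.0163) = -1.0521
  grad(y) = -2.7291, v = y - alpha*grad = -0.9716
  prox(v) = soft_thresh(-0.9716, 0.0555) = -0.9161
f(x_4) = 7*(-0.9161)^2 + 12*(-0.9161) + 1.88*|-0.9161| = -3.3962


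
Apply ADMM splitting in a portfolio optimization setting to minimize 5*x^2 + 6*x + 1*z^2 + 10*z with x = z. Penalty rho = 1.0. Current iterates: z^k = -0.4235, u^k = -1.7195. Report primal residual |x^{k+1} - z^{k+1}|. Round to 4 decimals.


ADMM iteration with rho = 1.0, z^k = -0.4235, u^k = -1.7195
Step 1: x-update.
Minimize 5*x^2 + 6*x + (1.0/2)*(x + 0.4235 - 1.7195)^2
FOC: (2*5 + 1.0)*x = -6 + 1.0*(-0.4235 + 1.7195)
x^{k+1} = -0.4276
Step 2: z-update.
Minimize 1*z^2 + 10*z + (1.0/2)*(-0.4276 - z - 1.7195)^2
FOC: (2*1 + 1.0)*z = -10 + 1.0*(-0.4276 - 1.7195)
z^{k+1} = -4.049
Step 3: u-update.
u^{k+1} = -1.7195 - 0.4276 + 4.049 = 1.9019
Step 4: Primal residual = |-0.4276 + 4.049| = 3.6214


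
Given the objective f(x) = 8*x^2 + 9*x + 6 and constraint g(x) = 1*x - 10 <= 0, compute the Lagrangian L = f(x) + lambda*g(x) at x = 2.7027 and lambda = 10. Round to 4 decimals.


Step 1: Evaluate f(x).
f(2.7027) = 8*2.7027^2 + 9*2.7027 + 6 = 88.761
Step 2: Evaluate g(x).
g(2.7027) = 1*2.7027 - 10 = -7.2973
Step 3: Compute Lagrangian.
L = 88.761 + 10*-7.2973 = 15.788


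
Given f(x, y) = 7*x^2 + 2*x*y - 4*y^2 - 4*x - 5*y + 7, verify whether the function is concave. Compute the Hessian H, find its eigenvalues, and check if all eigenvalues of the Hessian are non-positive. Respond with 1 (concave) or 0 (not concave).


The Hessian of f(x,y) = 7*x^2 + 2*x*y - 4*y^2 - 4*x - 5*y + 7 is:
H = [[14, 2], [2, -8]]
Trace = 14 - 8 = 6
Determinant = 14*-8 - (2)^2 = -116
Discriminant = (6)^2 - 4*-116 = 500.0
Eigenvalues: lambda_1 = -8.1803, lambda_2 = 14.1803
The function is not concave.

0


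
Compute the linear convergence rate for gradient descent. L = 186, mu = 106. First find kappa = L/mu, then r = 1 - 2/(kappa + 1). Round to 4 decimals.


Step 1: Compute the condition number.
kappa = L/mu = 186/106 = 1.7547
Step 2: Compute the convergence rate.
r = 1 - 2/(kappa + 1) = 1 - 2*mu/(L + mu) = (L - mu)/(L + mu) = 80/292 = 0.274


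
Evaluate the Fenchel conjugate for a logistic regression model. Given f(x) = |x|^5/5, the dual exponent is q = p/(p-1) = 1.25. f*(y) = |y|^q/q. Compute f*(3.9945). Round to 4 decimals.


The conjugate exponent q satisfies 1/p + 1/q = 1.
p = 5, so q = 5/(5 - 1) = 1.25
|y|^q = 3.9945^1.25 = 5.6471
f*(3.9945) = 5.6471 / 1.25 = 4.5177


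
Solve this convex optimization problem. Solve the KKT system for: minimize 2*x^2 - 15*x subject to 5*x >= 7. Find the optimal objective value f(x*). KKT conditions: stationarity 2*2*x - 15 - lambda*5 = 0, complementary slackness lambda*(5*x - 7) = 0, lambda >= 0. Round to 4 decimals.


Step 1: Try lambda = 0 (constraint inactive).
Stationarity: 2*2*x - 15 = 0
x* = 15/(2*2) = 3.75
Check constraint: 5*3.75 = 18.75 >= 7 -- satisfied.
Step 2: Compute optimal value.
f(x*) = 2*3.75^2 - 15*3.75 = -28.125


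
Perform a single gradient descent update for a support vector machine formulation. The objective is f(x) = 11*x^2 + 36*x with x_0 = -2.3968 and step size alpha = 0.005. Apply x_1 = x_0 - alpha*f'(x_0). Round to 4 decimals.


We compute the gradient at x_0 and apply the update.
f'(x) = 22*x + 36
f'(-2.3968) = 22*-2.3968 + 36 = -16.7296
x_1 = -2.3968 - 0.005*-16.7296 = -2.3132


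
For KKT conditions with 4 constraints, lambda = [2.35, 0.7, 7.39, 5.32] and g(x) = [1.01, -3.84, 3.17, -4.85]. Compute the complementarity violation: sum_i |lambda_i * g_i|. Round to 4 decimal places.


KKT complementary slackness check:
lambda_1 * g_1 = 2.35 * 1.01 = 2.3735
lambda_2 * g_2 = 0.7 * -3.84 = -2.688
lambda_3 * g_3 = 7.39 * 3.17 = 23.4263
lambda_4 * g_4 = 5.32 * -4.85 = -25.802
Total violation = 2.3735 + 2.688 + 23.4263 + 25.802 = 54.2898


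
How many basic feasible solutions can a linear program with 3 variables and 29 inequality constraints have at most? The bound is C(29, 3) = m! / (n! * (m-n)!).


Each vertex corresponds to some choice of n active constraints out of m, so the number of vertices is at most C(m, n) = m! / (n!(m-n)!).
m = 29, n = 3
Numerator: 29 * 28 * 27
Denominator: 3! = 6
C(29, 3) = 3654


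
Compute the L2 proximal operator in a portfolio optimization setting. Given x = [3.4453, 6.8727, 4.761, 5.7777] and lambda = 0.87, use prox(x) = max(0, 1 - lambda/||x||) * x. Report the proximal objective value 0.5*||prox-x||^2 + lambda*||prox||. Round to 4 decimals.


Step 1: Compute ||x||.
||x|| = 10.7309
Step 2: Compute scaling factor.
scale = max(0, 1 - 0.87/10.7309) = 0.9189
Step 3: prox(x) = [3.166, 6.3155, 4.375, 5.3093]
||prox(x)|| = 9.8609
Step 4: Proximal objective.
0.5*||prox-x||^2 = 0.3785
lambda*||prox|| = 8.579
Total = 8.9575


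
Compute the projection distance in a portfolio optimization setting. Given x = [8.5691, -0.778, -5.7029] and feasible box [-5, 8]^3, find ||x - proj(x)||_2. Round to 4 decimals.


Project each component onto [-5, 8].
clip(8.5691) = 8.0, clip(-0.778) = -0.778, clip(-5.7029) = -5.0
Projection = [8.0, -0.778, -5.0]
Squared diffs: [0.3239, 0.0, 0.4941]
Distance = sqrt(0.818) = 0.9044


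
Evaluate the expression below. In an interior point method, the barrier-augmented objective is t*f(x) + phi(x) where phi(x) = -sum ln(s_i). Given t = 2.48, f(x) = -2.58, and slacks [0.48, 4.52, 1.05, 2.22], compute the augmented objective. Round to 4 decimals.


Step 1: Compute log-barrier.
ln values: [-0.734, 1.5085, 0.0488, 0.7975]
phi = -(-0.734 + 1.5085 + 0.0488 + 0.7975) = -1.6208
Step 2: Compute augmented objective.
t*f(x) = 2.48*-2.58 = -6.3984
Total = -6.3984 - 1.6208 = -8.0192


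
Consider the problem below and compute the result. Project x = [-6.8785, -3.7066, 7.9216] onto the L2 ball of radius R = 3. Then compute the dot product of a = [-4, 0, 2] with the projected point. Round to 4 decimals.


Step 1: Compute ||x|| (intermediates to 6 decimals).
||x|| = sqrt((-6.8785)^2 + (-3.7066)^2 + 7.9216^2) = 11.126742
Step 2: Project.
Since ||x|| > R, scale = R/||x|| = 3/11.126742 = 0.269621, proj(x) = scale * x
proj(x) = [-1.854588, -0.999377, 2.13583]
Step 3: Dot product.
a^T * proj(x) = -4*(-1.854588) + 0*(-0.999377) + 2*2.13583 = 11.69


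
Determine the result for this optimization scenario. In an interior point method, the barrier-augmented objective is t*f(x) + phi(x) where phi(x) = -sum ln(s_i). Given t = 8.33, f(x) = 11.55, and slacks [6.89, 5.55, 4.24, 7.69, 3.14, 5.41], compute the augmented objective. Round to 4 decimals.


Step 1: Compute log-barrier.
ln values: [1.9301, 1.7138, 1.4446, 2.0399, 1.1442, 1.6882]
phi = -(1.9301 + 1.7138 + 1.4446 + 2.0399 + 1.1442 + 1.6882) = -9.9608
Step 2: Compute augmented objective.
t*f(x) = 8.33*11.55 = 96.2115
Total = 96.2115 - 9.9608 = 86.2507


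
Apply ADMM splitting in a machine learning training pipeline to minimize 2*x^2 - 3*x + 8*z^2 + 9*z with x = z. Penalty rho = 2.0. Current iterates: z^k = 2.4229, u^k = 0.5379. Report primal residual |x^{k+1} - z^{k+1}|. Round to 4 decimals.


ADMM iteration with rho = 2.0, z^k = 2.4229, u^k = 0.5379
Step 1: x-update.
Minimize 2*x^2 - 3*x + (2.0/2)*(x - 2.4229 + 0.5379)^2
FOC: (2*2 + 2.0)*x = 3 + 2.0*(2.4229 - 0.5379)
x^{k+1} = 1.1283
Step 2: z-update.
Minimize 8*z^2 + 9*z + (2.0/2)*(1.1283 - z + 0.5379)^2
FOC: (2*8 + 2.0)*z = -9 + 2.0*(1.1283 + 0.5379)
z^{k+1} = -0.3149
Step 3: u-update.
u^{k+1} = 0.5379 + 1.1283 + 0.3149 = 1.9811
Step 4: Primal residual = |1.1283 + 0.3149| = 1.4432


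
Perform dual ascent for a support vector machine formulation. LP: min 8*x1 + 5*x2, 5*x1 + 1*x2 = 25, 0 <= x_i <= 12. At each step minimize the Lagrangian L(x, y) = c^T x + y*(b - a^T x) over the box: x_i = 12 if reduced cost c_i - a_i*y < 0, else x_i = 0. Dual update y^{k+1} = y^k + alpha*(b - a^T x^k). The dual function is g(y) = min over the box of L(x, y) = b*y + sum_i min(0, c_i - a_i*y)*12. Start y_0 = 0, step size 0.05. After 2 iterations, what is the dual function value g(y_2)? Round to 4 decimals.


Dual ascent for LP: min 8*x1 + 5*x2, 5*x1 + 1*x2 = 25, 0 <= x_i <= 12
Step 1: y^k = 0.0, reduced costs: (8.0, 5.0)
  x^k = (0.0, 0.0), subgradient = b - a^T x = 25.0
  y^{k+1} = 0.0 + 0.05*25.0 = 1.25
Step 2: y^k = 1.25, reduced costs: (1.75, 3.75)
  x^k = (0.0, 0.0), subgradient = b - a^T x = 25.0
  y^{k+1} = 1.25 + 0.05*25.0 = 2.5
Dual objective at y_2 = 2.5: reduced costs (-4.5, 2.5), box minimizer x = (12.0, 0.0)
g(y_2) = b*y + (c1 - a1*y)*x1 + (c2 - a2*y)*x2 = 25*2.5 + (-4.5)*12.0 + 2.5*0.0 = 62.5 - 54.0 + 0.0 = 8.5


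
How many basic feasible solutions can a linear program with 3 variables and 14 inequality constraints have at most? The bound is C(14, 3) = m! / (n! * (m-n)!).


Each vertex corresponds to some choice of n active constraints out of m, so the number of vertices is at most C(m, n) = m! / (n!(m-n)!).
m = 14, n = 3
Numerator: 14 * 13 * 12
Denominator: 3! = 6
C(14, 3) = 364


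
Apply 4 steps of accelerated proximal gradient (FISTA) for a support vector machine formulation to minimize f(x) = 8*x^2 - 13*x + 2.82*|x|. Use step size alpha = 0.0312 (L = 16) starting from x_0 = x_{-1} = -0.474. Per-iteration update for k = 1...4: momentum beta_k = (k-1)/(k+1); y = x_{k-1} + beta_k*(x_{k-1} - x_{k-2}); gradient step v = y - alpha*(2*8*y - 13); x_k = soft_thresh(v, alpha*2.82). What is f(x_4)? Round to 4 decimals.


FISTA on f(x) = 8*x^2 - 13*x + 2.82*|x|
L = 16, alpha = 0.0312
Iteration 1: beta = 0.0, y = -0.474 + 0.0*(-0.474 + 0.474) = -0.474
  grad(y) = -20.584, v = y - alpha*grad = 0.1682
  prox(v) = soft_thresh(0.1682, 0.088) = 0.0802
Iteration 2: beta = 0.3333, y = 0.0802 + 0.3333*(0.0802 + 0.474) = 0.265
  grad(y) = -8.7603, v = y - alpha*grad = 0.5383
  prox(v) = soft_thresh(0.5383, 0.088) = 0.4503
Iteration 3: beta = 0.5, y = 0.4503 + 0.5*(0.4503 - 0.0802) = 0.6354
  grad(y) = -2.8342, v = y - alpha*grad = 0.7238
  prox(v) = soft_thresh(0.7238, 0.088) = 0.6358
Iteration 4: beta = 0.6, y = 0.6358 + 0.6*(0.6358 - 0.4503) = 0.7471
  grad(y) = -1.0465, v = y - alpha*grad = 0.7797
  prox(v) = soft_thresh(0.7797, 0.088) = 0.6918
f(x_4) = 8*0.6918^2 - 13*0.6918 + 2.82*|0.6918| = -3.2139


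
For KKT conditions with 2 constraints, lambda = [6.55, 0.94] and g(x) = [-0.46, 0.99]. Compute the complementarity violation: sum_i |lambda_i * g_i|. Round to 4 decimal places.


KKT complementary slackness check:
lambda_1 * g_1 = 6.55 * -0.46 = -3.013
lambda_2 * g_2 = 0.94 * 0.99 = 0.9306
Total violation = 3.013 + 0.9306 = 3.9436


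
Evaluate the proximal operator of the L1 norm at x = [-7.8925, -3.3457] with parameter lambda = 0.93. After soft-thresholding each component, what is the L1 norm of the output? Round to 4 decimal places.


Soft-thresholding with lambda = 0.93:
prox(-7.8925) = sign(-7.8925)*max(|-7.8925| - 0.93, 0) = -6.9625
prox(-3.3457) = sign(-3.3457)*max(|-3.3457| - 0.93, 0) = -2.4157
prox(x) = [-6.9625, -2.4157]
||prox(x)||_1 = 6.9625 + 2.4157 = 9.3782


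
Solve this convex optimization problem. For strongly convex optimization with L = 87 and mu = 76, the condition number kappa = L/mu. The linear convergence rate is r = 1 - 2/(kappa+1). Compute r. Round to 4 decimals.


Step 1: Compute the condition number.
kappa = L/mu = 87/76 = 1.1447
Step 2: Compute the convergence rate.
r = 1 - 2/(kappa + 1) = 1 - 2*mu/(L + mu) = (L - mu)/(L + mu) = 11/163 = 0.0675


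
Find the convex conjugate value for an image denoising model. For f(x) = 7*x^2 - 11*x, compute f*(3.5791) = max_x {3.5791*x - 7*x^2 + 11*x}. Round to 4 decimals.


f*(y) = sup_x {y*x - a*x^2 - b*x} = sup_x {(y-b)*x - a*x^2}
FOC: (y - b) - 2a*x = 0 => x* = (y - b)/(2a)
x* = (3.5791 + 11)/(2*7) = 1.0414
f*(3.5791) = (y-b)^2/(4a) = (3.5791 + 11)^2/(4*7)
= 212.5502/28 = 7.5911


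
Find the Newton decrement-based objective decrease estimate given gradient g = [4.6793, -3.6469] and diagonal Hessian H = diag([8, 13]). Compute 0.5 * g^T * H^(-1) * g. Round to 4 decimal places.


Step 1: H is diagonal, so H^(-1) * g = [0.5849, -0.2805].
Step 2: g^T H^(-1) g = sum_i g_i^2 / H_ii
  = (4.6793)^2/8 + (-3.6469)^2/13
  = 2.737 + 1.0231 = 3.76
Step 3: Objective decrease = 0.5 * g^T H^(-1) g = 1.88


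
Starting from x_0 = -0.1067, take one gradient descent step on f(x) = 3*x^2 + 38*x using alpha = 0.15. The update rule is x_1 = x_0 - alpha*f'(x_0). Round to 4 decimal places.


We compute the gradient at x_0 and apply the update.
f'(x) = 6*x + 38
f'(-0.1067) = 6*-0.1067 + 38 = 37.3598
x_1 = -0.1067 - 0.15*37.3598 = -5.7107


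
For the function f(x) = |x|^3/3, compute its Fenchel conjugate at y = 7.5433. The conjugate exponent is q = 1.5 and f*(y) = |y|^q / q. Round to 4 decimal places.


The conjugate exponent q satisfies 1/p + 1/q = 1.
p = 3, so q = 3/(3 - 1) = 1.5
|y|^q = 7.5433^1.5 = 20.7177
f*(7.5433) = 20.7177 / 1.5 = 13.8118


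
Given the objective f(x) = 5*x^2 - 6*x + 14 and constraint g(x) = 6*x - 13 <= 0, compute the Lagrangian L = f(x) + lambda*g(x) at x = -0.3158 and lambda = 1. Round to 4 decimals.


Step 1: Evaluate f(x).
f(-0.3158) = 5*(-0.3158)^2 - 6*(-0.3158) + 14 = 16.3934
Step 2: Evaluate g(x).
g(-0.3158) = 6*-0.3158 - 13 = -14.8948
Step 3: Compute Lagrangian.
L = 16.3934 + 1*-14.8948 = 1.4986


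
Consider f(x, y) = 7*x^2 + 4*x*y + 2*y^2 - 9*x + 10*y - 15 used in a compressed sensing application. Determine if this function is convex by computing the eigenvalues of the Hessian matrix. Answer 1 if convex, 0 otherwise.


The Hessian of f(x,y) = 7*x^2 + 4*x*y + 2*y^2 - 9*x + 10*y - 15 is:
H = [[14, 4], [4, 4]]
Trace = 14 + 4 = 18
Determinant = 14*4 - (4)^2 = 40
Discriminant = (18)^2 - 4*40 = 164.0
Eigenvalues: lambda_1 = 2.5969, lambda_2 = 15.4031
The function is convex.

1


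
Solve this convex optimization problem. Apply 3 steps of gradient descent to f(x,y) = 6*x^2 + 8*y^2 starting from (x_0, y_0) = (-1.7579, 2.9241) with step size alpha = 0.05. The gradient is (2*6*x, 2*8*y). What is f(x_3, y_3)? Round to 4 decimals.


Gradient descent on f(x,y) = 6*x^2 + 8*y^2.
Starting point: (-1.7579, 2.9241), alpha = 0.05
Step 1: grad_x = 2*6*-1.7579 = -21.0948, grad_y = 2*8*2.9241 = 46.7856
  x_1 = -1.7579 - 0.05*-21.0948 = -0.7032
  y_1 = 2.9241 - 0.05*46.7856 = 0.5848
Step 2: grad_x = 2*6*-0.7032 = -8.4379, grad_y = 2*8*0.5848 = 9.3571
  x_2 = -0.7032 - 0.05*-8.4379 = -0.2813
  y_2 = 0.5848 - 0.05*9.3571 = 0.117
Step 3: grad_x = 2*6*-0.2813 = -3.3752, grad_y = 2*8*0.117 = 1.8714
  x_3 = -0.2813 - 0.05*-3.3752 = -0.1125
  y_3 = 0.117 - 0.05*1.8714 = 0.0234
f(-0.1125, 0.0234) = 6*(-0.1125)^2 + 8*0.0234^2 = 0.0803


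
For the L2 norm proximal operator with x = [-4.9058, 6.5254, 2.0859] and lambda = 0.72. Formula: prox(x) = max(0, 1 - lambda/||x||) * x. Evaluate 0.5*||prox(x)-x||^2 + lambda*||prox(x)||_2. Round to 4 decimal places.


Step 1: Compute ||x||.
||x|| = 8.4261
Step 2: Compute scaling factor.
scale = max(0, 1 - 0.72/8.4261) = 0.9146
Step 3: prox(x) = [-4.4866, 5.9678, 1.9077]
||prox(x)|| = 7.7061
Step 4: Proximal objective.
0.5*||prox-x||^2 = 0.2592
lambda*||prox|| = 5.5484
Total = 5.8076


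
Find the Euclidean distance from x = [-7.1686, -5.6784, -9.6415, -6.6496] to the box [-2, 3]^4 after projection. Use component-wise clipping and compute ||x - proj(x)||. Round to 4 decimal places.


Project each component onto [-2, 3].
clip(-7.1686) = -2.0, clip(-5.6784) = -2.0, clip(-9.6415) = -2.0, clip(-6.6496) = -2.0
Projection = [-2.0, -2.0, -2.0, -2.0]
Squared diffs: [26.7144, 13.5306, 58.3925, 21.6188]
Distance = sqrt(120.2563) = 10.9661


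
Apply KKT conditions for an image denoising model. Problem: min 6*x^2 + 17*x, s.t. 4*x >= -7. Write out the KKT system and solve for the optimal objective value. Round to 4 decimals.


Step 1: Try lambda = 0 (constraint inactive).
Stationarity: 2*6*x + 17 = 0
x* = -17/(2*6) = -17/12 = -1.4167 (rounded; the exact value -17/12 is used below)
Check constraint: 4*-1.4167 = -5.6668 >= -7 -- satisfied.
Step 2: Compute optimal value.
f(x*) = 6*(-17/12)^2 + 17*(-17/12) = -12.0417


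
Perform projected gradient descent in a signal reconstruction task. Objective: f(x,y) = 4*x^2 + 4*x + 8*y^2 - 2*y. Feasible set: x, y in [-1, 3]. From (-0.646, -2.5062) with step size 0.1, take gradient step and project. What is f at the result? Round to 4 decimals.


Step 1: Compute gradient at (-0.646, -2.5062).
grad_x = 2*4*-0.646 + 4 = -1.168
grad_y = 2*8*-2.5062 - 2 = -42.0992
Step 2: Gradient step.
x_raw = -0.646 - 0.1*-1.168 = -0.5292
y_raw = -2.5062 - 0.1*-42.0992 = 1.7037
Step 3: Project onto [-1, 3].
x_proj = clip(-0.5292) = -0.5292
y_proj = clip(1.7037) = 1.7037
Step 4: Evaluate f.
f(-0.5292, 1.7037) = 18.8173


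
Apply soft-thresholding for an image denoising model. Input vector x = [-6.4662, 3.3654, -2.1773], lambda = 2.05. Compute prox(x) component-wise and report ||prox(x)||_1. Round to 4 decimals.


Soft-thresholding with lambda = 2.05:
prox(-6.4662) = sign(-6.4662)*max(|-6.4662| - 2.05, 0) = -4.4162
prox(3.3654) = sign(3.3654)*max(|3.3654| - 2.05, 0) = 1.3154
prox(-2.1773) = sign(-2.1773)*max(|-2.1773| - 2.05, 0) = -0.1273
prox(x) = [-4.4162, 1.3154, -0.1273]
||prox(x)||_1 = 4.4162 + 1.3154 + 0.1273 = 5.8589


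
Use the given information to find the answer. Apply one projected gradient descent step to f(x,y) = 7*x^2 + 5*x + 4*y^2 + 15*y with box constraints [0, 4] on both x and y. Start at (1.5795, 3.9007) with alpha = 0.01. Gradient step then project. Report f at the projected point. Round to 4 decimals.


Step 1: Compute gradient at (1.5795, 3.9007).
grad_x = 2*7*1.5795 + 5 = 27.113
grad_y = 2*4*3.9007 + 15 = 46.2056
Step 2: Gradient step.
x_raw = 1.5795 - 0.01*27.113 = 1.3084
y_raw = 3.9007 - 0.01*46.2056 = 3.4386
Step 3: Project onto [0, 4].
x_proj = clip(1.3084) = 1.3084
y_proj = clip(3.4386) = 3.4386
Step 4: Evaluate f.
f(1.3084, 3.4386) = 117.4014


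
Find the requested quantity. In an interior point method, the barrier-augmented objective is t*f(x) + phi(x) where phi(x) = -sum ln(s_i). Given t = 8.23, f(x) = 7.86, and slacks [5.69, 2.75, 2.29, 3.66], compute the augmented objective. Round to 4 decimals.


Step 1: Compute log-barrier.
ln values: [1.7387, 1.0116, 0.8286, 1.2975]
phi = -(1.7387 + 1.0116 + 0.8286 + 1.2975) = -4.8763
Step 2: Compute augmented objective.
t*f(x) = 8.23*7.86 = 64.6878
Total = 64.6878 - 4.8763 = 59.8115


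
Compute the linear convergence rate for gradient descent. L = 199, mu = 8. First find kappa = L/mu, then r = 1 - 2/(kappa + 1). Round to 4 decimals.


Step 1: Compute the condition number.
kappa = L/mu = 199/8 = 24.875
Step 2: Compute the convergence rate.
r = 1 - 2/(kappa + 1) = 1 - 2*mu/(L + mu) = (L - mu)/(L + mu) = 191/207 = 0.9227


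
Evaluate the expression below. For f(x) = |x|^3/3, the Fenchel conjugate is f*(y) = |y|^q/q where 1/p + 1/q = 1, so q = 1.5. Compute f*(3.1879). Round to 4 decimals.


The conjugate exponent q satisfies 1/p + 1/q = 1.
p = 3, so q = 3/(3 - 1) = 1.5
|y|^q = 3.1879^1.5 = 5.6919
f*(3.1879) = 5.6919 / 1.5 = 3.7946


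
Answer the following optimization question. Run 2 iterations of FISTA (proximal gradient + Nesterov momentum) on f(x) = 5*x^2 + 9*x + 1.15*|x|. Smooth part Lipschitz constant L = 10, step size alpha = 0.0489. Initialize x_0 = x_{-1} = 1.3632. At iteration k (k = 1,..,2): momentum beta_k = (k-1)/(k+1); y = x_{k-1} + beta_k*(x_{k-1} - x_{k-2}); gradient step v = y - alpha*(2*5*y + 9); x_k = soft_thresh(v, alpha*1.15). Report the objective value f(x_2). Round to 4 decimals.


FISTA on f(x) = 5*x^2 + 9*x + 1.15*|x|
L = 10, alpha = 0.0489
Iteration 1: beta = 0.0, y = 1.3632 + 0.0*(1.3632 - 1.3632) = 1.3632
  grad(y) = 22.632, v = y - alpha*grad = 0.2565
  prox(v) = soft_thresh(0.2565, 0.0562) = 0.2003
Iteration 2: beta = 0.3333, y = 0.2003 + 0.3333*(0.2003 - 1.3632) = -0.1874
  grad(y) = 7.1261, v = y - alpha*grad = -0.5359
  prox(v) = soft_thresh(-0.5359, 0.0562) = -0.4796
f(x_2) = 5*(-0.4796)^2 + 9*(-0.4796) + 1.15*|-0.4796| = -2.6148


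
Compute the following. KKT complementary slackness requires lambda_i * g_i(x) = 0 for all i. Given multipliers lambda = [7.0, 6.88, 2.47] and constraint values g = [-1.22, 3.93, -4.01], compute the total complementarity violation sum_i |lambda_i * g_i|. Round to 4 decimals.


KKT complementary slackness check:
lambda_1 * g_1 = 7.0 * -1.22 = -8.54
lambda_2 * g_2 = 6.88 * 3.93 = 27.0384
lambda_3 * g_3 = 2.47 * -4.01 = -9.9047
Total violation = 8.54 + 27.0384 + 9.9047 = 45.4831


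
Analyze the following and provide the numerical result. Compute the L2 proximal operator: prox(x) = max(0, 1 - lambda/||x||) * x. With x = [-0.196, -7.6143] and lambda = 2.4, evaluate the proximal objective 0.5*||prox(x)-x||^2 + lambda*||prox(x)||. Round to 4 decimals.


Step 1: Compute ||x||.
||x|| = 7.6168
Step 2: Compute scaling factor.
scale = max(0, 1 - 2.4/7.6168) = 0.6849
Step 3: prox(x) = [-0.1342, -5.2151]
||prox(x)|| = 5.2168
Step 4: Proximal objective.
0.5*||prox-x||^2 = 2.88
lambda*||prox|| = 12.5203
Total = 15.4004


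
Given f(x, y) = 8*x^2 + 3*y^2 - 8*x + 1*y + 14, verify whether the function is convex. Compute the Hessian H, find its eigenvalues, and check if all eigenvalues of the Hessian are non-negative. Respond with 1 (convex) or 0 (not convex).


The Hessian of f(x,y) = 8*x^2 + 3*y^2 - 8*x + 1*y + 14 is:
H = [[16, 0], [0, 6]]
Trace = 16 + 6 = 22
Determinant = 16*6 - (0)^2 = 96
Discriminant = (22)^2 - 4*96 = 100.0
Eigenvalues: lambda_1 = 6.0, lambda_2 = 16.0
The function is convex.

1


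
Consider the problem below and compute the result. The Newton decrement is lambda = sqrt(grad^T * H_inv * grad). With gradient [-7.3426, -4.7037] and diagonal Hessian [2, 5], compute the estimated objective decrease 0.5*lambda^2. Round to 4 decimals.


Step 1: H is diagonal, so H^(-1) * g = [-3.6713, -0.9407].
Step 2: g^T H^(-1) g = sum_i g_i^2 / H_ii
  = (-7.3426)^2/2 + (-4.7037)^2/5
  = 26.9569 + 4.425 = 31.3818
Step 3: Objective decrease = 0.5 * g^T H^(-1) g = 15.6909


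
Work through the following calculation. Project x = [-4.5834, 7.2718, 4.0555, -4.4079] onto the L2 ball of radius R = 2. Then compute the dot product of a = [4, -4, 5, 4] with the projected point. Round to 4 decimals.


Step 1: Compute ||x|| (intermediates to 6 decimals).
||x|| = sqrt((-4.5834)^2 + 7.2718^2 + 4.0555^2 + (-4.4079)^2) = 10.476798
Step 2: Project.
Since ||x|| > R, scale = R/||x|| = 2/10.476798 = 0.190898, proj(x) = scale * x
proj(x) = [-0.874962, 1.388172, 0.774187, -0.841459]
Step 3: Dot product.
a^T * proj(x) = 4*(-0.874962) - 4*1.388172 + 5*0.774187 + 4*(-0.841459) = -8.5474


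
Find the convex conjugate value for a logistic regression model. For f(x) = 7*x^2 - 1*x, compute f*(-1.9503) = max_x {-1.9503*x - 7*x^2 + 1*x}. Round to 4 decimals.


f*(y) = sup_x {y*x - a*x^2 - b*x} = sup_x {(y-b)*x - a*x^2}
FOC: (y - b) - 2a*x = 0 => x* = (y - b)/(2a)
x* = (-1.9503 + 1)/(2*7) = -0.0679
f*(-1.9503) = (y-b)^2/(4a) = (-1.9503 + 1)^2/(4*7)
= 0.9031/28 = 0.0323


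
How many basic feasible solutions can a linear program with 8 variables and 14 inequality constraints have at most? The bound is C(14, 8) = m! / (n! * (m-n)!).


Each vertex corresponds to some choice of n active constraints out of m, so the number of vertices is at most C(m, n) = m! / (n!(m-n)!).
m = 14, n = 8
Numerator: 14 * 13 * 12 * 11 * 10 * 9 * 8 * 7
Denominator: 8! = 40320
C(14, 8) = 3003


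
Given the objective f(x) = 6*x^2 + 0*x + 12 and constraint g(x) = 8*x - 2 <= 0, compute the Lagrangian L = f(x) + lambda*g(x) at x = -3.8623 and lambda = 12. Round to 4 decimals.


Step 1: Evaluate f(x).
f(-3.8623) = 6*(-3.8623)^2 + 0*(-3.8623) + 12 = 101.5042
Step 2: Evaluate g(x).
g(-3.8623) = 8*-3.8623 - 2 = -32.8984
Step 3: Compute Lagrangian.
L = 101.5042 + 12*-32.8984 = -293.2766


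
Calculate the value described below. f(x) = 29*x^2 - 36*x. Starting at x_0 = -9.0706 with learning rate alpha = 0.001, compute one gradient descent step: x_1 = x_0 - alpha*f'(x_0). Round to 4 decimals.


We compute the gradient at x_0 and apply the update.
f'(x) = 58*x - 36
f'(-9.0706) = 58*-9.0706 - 36 = -562.0948
x_1 = -9.0706 - 0.001*-562.0948 = -8.5085


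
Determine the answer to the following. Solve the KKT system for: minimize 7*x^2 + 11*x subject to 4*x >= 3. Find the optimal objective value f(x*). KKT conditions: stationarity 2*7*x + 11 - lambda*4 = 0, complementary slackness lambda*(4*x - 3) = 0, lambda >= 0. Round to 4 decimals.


Step 1: Try lambda = 0 (constraint inactive).
x_unc = -11/(2*7) = -0.7857
Check: 4*-0.7857 = -3.1428 < 3 -- violated!
Step 2: Constraint must be active: 4*x = 3
x* = 3/4 = 0.75
lambda = (2*7*0.75 + 11)/4 = 5.375
Step 3: Compute optimal value.
f(x*) = 7*0.75^2 + 11*0.75 = 12.1875


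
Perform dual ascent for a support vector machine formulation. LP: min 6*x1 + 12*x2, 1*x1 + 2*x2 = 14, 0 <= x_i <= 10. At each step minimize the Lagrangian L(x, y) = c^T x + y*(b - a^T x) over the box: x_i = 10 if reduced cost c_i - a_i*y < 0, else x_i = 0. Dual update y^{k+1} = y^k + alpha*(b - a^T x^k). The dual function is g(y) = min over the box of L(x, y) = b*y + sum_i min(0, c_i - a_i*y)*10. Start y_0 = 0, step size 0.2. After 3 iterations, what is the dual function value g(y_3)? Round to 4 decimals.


Dual ascent for LP: min 6*x1 + 12*x2, 1*x1 + 2*x2 = 14, 0 <= x_i <= 10
Step 1: y^k = 0.0, reduced costs: (6.0, 12.0)
  x^k = (0.0, 0.0), subgradient = b - a^T x = 14.0
  y^{k+1} = 0.0 + 0.2*14.0 = 2.8
Step 2: y^k = 2.8, reduced costs: (3.2, 6.4)
  x^k = (0.0, 0.0), subgradient = b - a^T x = 14.0
  y^{k+1} = 2.8 + 0.2*14.0 = 5.6
Step 3: y^k = 5.6, reduced costs: (0.4, 0.8)
  x^k = (0.0, 0.0), subgradient = b - a^T x = 14.0
  y^{k+1} = 5.6 + 0.2*14.0 = 8.4
Dual objective at y_3 = 8.4: reduced costs (-2.4, -4.8), box minimizer x = (10.0, 10.0)
g(y_3) = b*y + (c1 - a1*y)*x1 + (c2 - a2*y)*x2 = 14*8.4 + (-2.4)*10.0 + (-4.8)*10.0 = 117.6 - 24.0 - 48.0 = 45.6


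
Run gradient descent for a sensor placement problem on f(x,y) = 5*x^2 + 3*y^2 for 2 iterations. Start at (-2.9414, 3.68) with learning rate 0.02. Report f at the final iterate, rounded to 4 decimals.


Gradient descent on f(x,y) = 5*x^2 + 3*y^2.
Starting point: (-2.9414, 3.68), alpha = 0.02
Step 1: grad_x = 2*5*-2.9414 = -29.414, grad_y = 2*3*3.68 = 22.08
  x_1 = -2.9414 - 0.02*-29.414 = -2.3531
  y_1 = 3.68 - 0.02*22.08 = 3.2384
Step 2: grad_x = 2*5*-2.3531 = -23.5312, grad_y = 2*3*3.2384 = 19.4304
  x_2 = -2.3531 - 0.02*-23.5312 = -1.8825
  y_2 = 3.2384 - 0.02*19.4304 = 2.8498
f(-1.8825, 2.8498) = 5*(-1.8825)^2 + 3*2.8498^2 = 42.0829


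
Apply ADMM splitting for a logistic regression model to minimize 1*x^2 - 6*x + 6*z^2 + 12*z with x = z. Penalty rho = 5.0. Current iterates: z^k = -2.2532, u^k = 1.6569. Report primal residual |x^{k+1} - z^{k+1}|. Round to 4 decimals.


ADMM iteration with rho = 5.0, z^k = -2.2532, u^k = 1.6569
Step 1: x-update.
Minimize 1*x^2 - 6*x + (5.0/2)*(x + 2.2532 + 1.6569)^2
FOC: (2*1 + 5.0)*x = 6 + 5.0*(-2.2532 - 1.6569)
x^{k+1} = -1.9358
Step 2: z-update.
Minimize 6*z^2 + 12*z + (5.0/2)*(-1.9358 - z + 1.6569)^2
FOC: (2*6 + 5.0)*z = -12 + 5.0*(-1.9358 + 1.6569)
z^{k+1} = -0.7879
Step 3: u-update.
u^{k+1} = 1.6569 - 1.9358 + 0.7879 = 0.509
Step 4: Primal residual = |-1.9358 + 0.7879| = 1.1479


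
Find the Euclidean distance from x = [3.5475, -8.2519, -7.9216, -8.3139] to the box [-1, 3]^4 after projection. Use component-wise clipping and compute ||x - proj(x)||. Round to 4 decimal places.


Project each component onto [-1, 3].
clip(3.5475) = 3.0, clip(-8.2519) = -1.0, clip(-7.9216) = -1.0, clip(-8.3139) = -1.0
Projection = [3.0, -1.0, -1.0, -1.0]
Squared diffs: [0.2998, 52.5901, 47.9085, 53.4931]
Distance = sqrt(154.2915) = 12.4214


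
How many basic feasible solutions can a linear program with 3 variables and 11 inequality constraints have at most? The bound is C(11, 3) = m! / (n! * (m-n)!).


Each vertex corresponds to some choice of n active constraints out of m, so the number of vertices is at most C(m, n) = m! / (n!(m-n)!).
m = 11, n = 3
Numerator: 11 * 10 * 9
Denominator: 3! = 6
C(11, 3) = 165


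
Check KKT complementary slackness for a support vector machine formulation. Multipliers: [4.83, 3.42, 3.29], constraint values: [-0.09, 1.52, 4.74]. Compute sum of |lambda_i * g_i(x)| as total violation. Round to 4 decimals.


KKT complementary slackness check:
lambda_1 * g_1 = 4.83 * -0.09 = -0.4347
lambda_2 * g_2 = 3.42 * 1.52 = 5.1984
lambda_3 * g_3 = 3.29 * 4.74 = 15.5946
Total violation = 0.4347 + 5.1984 + 15.5946 = 21.2277


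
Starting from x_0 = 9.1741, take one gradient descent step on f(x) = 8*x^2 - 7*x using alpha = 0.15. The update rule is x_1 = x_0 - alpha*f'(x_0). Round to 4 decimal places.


We compute the gradient at x_0 and apply the update.
f'(x) = 16*x - 7
f'(9.1741) = 16*9.1741 - 7 = 139.7856
x_1 = 9.1741 - 0.15*139.7856 = -11.7937


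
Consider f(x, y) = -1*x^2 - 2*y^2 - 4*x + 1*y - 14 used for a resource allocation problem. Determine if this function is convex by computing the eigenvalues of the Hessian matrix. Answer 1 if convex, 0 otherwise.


The Hessian of f(x,y) = -1*x^2 - 2*y^2 - 4*x + 1*y - 14 is:
H = [[-2, 0], [0, -4]]
Trace = -2 - 4 = -6
Determinant = -2*-4 - (0)^2 = 8
Discriminant = (-6)^2 - 4*8 = 4.0
Eigenvalues: lambda_1 = -4.0, lambda_2 = -2.0
The function is not convex.

0


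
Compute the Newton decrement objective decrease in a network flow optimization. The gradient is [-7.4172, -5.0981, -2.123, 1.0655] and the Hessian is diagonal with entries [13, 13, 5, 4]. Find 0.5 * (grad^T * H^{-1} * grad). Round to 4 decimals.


Step 1: H is diagonal, so H^(-1) * g = [-0.5706, -0.3922, -0.4246, 0.2664].
Step 2: g^T H^(-1) g = sum_i g_i^2 / H_ii
  = (-7.4172)^2/13 + (-5.0981)^2/13 + (-2.123)^2/5 + (1.0655)^2/4
  = 4.2319 + 1.9993 + 0.9014 + 0.2838 = 7.4164
Step 3: Objective decrease = 0.5 * g^T H^(-1) g = 3.7082


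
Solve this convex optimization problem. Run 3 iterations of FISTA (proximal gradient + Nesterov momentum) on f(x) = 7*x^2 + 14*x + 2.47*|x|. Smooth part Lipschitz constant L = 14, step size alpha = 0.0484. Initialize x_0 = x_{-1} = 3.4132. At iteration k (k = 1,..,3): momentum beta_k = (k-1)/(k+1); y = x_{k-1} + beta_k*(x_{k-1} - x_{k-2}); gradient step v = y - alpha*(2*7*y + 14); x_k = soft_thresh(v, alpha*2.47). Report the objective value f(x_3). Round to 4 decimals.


FISTA on f(x) = 7*x^2 + 14*x + 2.47*|x|
L = 14, alpha = 0.0484
Iteration 1: beta = 0.0, y = 3.4132 + 0.0*(3.4132 - 3.4132) = 3.4132
  grad(y) = 61.7848, v = y - alpha*grad = 0.4228
  prox(v) = soft_thresh(0.4228, 0.1195) = 0.3033
Iteration 2: beta = 0.3333, y = 0.3033 + 0.3333*(0.3033 - 3.4132) = -0.7334
  grad(y) = 3.7327, v = y - alpha*grad = -0.914
  prox(v) = soft_thresh(-0.914, 0.1195) = -0.7945
Iteration 3: beta = 0.5, y = -0.7945 + 0.5*(-0.7945 - 0.3033) = -1.3434
  grad(y) = -4.8072, v = y - alpha*grad = -1.1107
  prox(v) = soft_thresh(-1.1107, 0.1195) = -0.9912
f(x_3) = 7*(-0.9912)^2 + 14*(-0.9912) + 2.47*|-0.9912| = -4.5513


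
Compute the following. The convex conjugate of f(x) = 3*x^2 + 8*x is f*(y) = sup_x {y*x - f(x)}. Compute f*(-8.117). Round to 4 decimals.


f*(y) = sup_x {y*x - a*x^2 - b*x} = sup_x {(y-b)*x - a*x^2}
FOC: (y - b) - 2a*x = 0 => x* = (y - b)/(2a)
x* = (-8.117 - 8)/(2*3) = -2.6862
f*(-8.117) = (y-b)^2/(4a) = (-8.117 - 8)^2/(4*3)
= 259.7577/12 = 21.6465


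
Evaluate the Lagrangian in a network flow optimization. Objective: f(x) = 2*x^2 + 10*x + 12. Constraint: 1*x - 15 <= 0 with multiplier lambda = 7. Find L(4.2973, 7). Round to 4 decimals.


Step 1: Evaluate f(x).
f(4.2973) = 2*4.2973^2 + 10*4.2973 + 12 = 91.9066
Step 2: Evaluate g(x).
g(4.2973) = 1*4.2973 - 15 = -10.7027
Step 3: Compute Lagrangian.
L = 91.9066 + 7*-10.7027 = 16.9877


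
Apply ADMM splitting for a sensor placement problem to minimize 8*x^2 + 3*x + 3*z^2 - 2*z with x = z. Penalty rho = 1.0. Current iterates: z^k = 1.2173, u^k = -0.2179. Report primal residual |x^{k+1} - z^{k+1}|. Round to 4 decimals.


ADMM iteration with rho = 1.0, z^k = 1.2173, u^k = -0.2179
Step 1: x-update.
Minimize 8*x^2 + 3*x + (1.0/2)*(x - 1.2173 - 0.2179)^2
FOC: (2*8 + 1.0)*x = -3 + 1.0*(1.2173 + 0.2179)
x^{k+1} = -0.092
Step 2: z-update.
Minimize 3*z^2 - 2*z + (1.0/2)*(-0.092 - z - 0.2179)^2
FOC: (2*3 + 1.0)*z = 2 + 1.0*(-0.092 - 0.2179)
z^{k+1} = 0.2414
Step 3: u-update.
u^{k+1} = -0.2179 - 0.092 - 0.2414 = -0.5514
Step 4: Primal residual = |-0.092 - 0.2414| = 0.3335


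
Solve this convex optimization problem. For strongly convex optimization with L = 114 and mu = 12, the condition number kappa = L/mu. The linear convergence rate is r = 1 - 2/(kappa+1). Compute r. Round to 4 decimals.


Step 1: Compute the condition number.
kappa = L/mu = 114/12 = 9.5
Step 2: Compute the convergence rate.
r = 1 - 2/(kappa + 1) = 1 - 2*mu/(L + mu) = (L - mu)/(L + mu) = 102/126 = 0.8095


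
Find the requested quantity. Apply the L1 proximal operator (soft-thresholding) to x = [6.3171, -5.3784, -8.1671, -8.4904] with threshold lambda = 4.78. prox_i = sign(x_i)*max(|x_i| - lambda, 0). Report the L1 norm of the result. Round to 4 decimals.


Soft-thresholding with lambda = 4.78:
prox(6.3171) = sign(6.3171)*max(|6.3171| - 4.78, 0) = 1.5371
prox(-5.3784) = sign(-5.3784)*max(|-5.3784| - 4.78, 0) = -0.5984
prox(-8.1671) = sign(-8.1671)*max(|-8.1671| - 4.78, 0) = -3.3871
prox(-8.4904) = sign(-8.4904)*max(|-8.4904| - 4.78, 0) = -3.7104
prox(x) = [1.5371, -0.5984, -3.3871, -3.7104]
||prox(x)||_1 = 1.5371 + 0.5984 + 3.3871 + 3.7104 = 9.233
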